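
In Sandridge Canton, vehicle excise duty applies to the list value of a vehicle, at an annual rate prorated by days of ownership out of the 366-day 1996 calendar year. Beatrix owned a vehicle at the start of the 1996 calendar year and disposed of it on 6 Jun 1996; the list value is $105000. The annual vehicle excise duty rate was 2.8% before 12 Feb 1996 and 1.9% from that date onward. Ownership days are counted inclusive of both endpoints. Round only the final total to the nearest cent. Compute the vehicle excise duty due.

$969.67

1 Jan – 11 Feb 1996: 42 days at 2.8% → $105000 × 2.8% × 42/366 = $337.3770
12 Feb – 6 Jun 1996: 116 days at 1.9% → $105000 × 1.9% × 116/366 = $632.2951
Total = $969.6721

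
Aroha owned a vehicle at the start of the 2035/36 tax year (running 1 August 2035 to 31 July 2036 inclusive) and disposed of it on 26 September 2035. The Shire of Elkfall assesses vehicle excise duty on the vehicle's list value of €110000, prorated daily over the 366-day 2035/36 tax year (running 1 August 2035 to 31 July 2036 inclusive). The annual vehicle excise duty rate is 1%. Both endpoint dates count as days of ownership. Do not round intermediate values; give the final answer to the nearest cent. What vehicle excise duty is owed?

€171.31

Days held (1 August – 26 September 2035): 57 out of 366
Tax = €110000 × 1% × 57/366 = €171.3115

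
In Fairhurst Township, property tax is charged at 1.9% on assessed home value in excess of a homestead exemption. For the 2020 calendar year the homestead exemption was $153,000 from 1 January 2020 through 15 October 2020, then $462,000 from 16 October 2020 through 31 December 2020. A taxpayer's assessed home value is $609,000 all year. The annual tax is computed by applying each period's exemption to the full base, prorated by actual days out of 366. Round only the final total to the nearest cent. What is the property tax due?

1 January – 15 October 2020: 289 days, exemption $153,000 → ($609,000 − $153,000) × 1.9% × 289/366 = $6,841.2459
16 October – 31 December 2020: 77 days, exemption $462,000 → ($609,000 − $462,000) × 1.9% × 77/366 = $587.5984
Total = $7,428.8443

$7,428.84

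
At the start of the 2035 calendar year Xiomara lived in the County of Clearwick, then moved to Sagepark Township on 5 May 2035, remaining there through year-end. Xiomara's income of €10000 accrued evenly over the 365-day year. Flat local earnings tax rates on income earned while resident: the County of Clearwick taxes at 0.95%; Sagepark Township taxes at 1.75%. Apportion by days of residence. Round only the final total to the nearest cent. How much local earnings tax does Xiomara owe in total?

The County of Clearwick, 1 Jan – 4 May 2035: 124 days → €10000 × 0.95% × 124/365 = €32.2740
Sagepark Township, 5 May – 31 Dec 2035: 241 days → €10000 × 1.75% × 241/365 = €115.5479
Total = €147.8219

€147.82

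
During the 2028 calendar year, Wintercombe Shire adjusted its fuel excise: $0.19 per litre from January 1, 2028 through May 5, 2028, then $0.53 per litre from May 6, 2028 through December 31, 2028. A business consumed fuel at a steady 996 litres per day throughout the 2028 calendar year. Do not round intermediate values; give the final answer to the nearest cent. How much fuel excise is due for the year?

$150,535.44

January 1 – May 5, 2028: 126 days × 996 litres/day = 125,496 litres at $0.19/litre → $23,844.24
May 6 – December 31, 2028: 240 days × 996 litres/day = 239,040 litres at $0.53/litre → $126,691.20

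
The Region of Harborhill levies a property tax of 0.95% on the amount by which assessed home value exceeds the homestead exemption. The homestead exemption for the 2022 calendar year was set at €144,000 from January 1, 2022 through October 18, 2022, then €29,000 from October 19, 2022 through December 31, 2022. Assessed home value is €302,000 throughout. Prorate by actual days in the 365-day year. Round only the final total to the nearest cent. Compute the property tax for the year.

€1,722.49

January 1 – October 18, 2022: 291 days, exemption €144,000 → (€302,000 − €144,000) × 0.95% × 291/365 = €1,196.6877
October 19 – December 31, 2022: 74 days, exemption €29,000 → (€302,000 − €29,000) × 0.95% × 74/365 = €525.8055
Total = €1,722.4932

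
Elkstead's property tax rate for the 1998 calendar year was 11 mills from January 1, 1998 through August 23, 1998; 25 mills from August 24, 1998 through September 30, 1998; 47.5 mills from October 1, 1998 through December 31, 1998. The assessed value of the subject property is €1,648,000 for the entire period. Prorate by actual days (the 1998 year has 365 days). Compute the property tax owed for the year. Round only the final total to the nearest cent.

January 1 – August 23, 1998: 235 days at 11 mills → €1,648,000 × 1.1% × 235/365 = €11,671.4521
August 24 – September 30, 1998: 38 days at 25 mills → €1,648,000 × 2.5% × 38/365 = €4,289.3151
October 1 – December 31, 1998: 92 days at 47.5 mills → €1,648,000 × 4.75% × 92/365 = €19,730.8493
Total = €35,691.6164

€35,691.62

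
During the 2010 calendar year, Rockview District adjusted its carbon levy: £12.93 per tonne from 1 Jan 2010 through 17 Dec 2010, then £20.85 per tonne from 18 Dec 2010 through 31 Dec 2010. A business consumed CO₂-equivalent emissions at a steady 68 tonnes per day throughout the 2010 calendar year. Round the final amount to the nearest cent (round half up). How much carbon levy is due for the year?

£328,462.44

1 Jan – 17 Dec 2010: 351 days × 68 tonnes/day = 23,868 tonnes at £12.93/tonne → £308,613.24
18 Dec – 31 Dec 2010: 14 days × 68 tonnes/day = 952 tonnes at £20.85/tonne → £19,849.20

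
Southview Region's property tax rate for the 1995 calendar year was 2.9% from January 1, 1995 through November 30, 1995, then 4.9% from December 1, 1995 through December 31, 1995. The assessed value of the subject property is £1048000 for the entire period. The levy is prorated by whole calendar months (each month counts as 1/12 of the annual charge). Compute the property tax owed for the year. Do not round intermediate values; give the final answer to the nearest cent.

£32138.67

January 1 – November 30, 1995: 11 months at 2.9% → £1048000 × 2.9% × 11/12 = £27859.3333
December 1 – December 31, 1995: 1 month at 4.9% → £1048000 × 4.9% × 1/12 = £4279.3333
Total = £32138.6667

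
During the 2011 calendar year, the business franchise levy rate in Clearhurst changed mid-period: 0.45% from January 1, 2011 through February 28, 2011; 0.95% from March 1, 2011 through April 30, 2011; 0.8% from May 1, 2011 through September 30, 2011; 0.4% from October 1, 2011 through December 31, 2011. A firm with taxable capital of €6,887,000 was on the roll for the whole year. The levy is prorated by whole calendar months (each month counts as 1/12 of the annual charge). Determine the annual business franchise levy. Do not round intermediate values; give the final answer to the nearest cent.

€45,913.33

January 1 – February 28, 2011: 2 months at 0.45% → €6,887,000 × 0.45% × 2/12 = €5,165.2500
March 1 – April 30, 2011: 2 months at 0.95% → €6,887,000 × 0.95% × 2/12 = €10,904.4167
May 1 – September 30, 2011: 5 months at 0.8% → €6,887,000 × 0.8% × 5/12 = €22,956.6667
October 1 – December 31, 2011: 3 months at 0.4% → €6,887,000 × 0.4% × 3/12 = €6,887.0000
Total = €45,913.3333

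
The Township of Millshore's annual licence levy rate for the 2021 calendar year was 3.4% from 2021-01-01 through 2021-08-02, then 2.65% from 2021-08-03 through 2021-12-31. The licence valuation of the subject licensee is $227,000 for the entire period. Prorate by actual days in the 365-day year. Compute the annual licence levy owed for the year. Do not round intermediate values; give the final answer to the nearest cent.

$7,013.68

2021-01-01 to 2021-08-02: 214 days at 3.4% → $227,000 × 3.4% × 214/365 = $4,525.0740
2021-08-03 to 2021-12-31: 151 days at 2.65% → $227,000 × 2.65% × 151/365 = $2,488.6041
Total = $7,013.6781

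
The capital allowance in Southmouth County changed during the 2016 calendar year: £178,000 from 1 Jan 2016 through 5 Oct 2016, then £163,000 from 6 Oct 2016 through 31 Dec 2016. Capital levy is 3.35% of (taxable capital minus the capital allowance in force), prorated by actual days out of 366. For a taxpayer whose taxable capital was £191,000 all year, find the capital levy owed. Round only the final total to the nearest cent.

£554.95

1 Jan – 5 Oct 2016: 279 days, exemption £178,000 → (£191,000 − £178,000) × 3.35% × 279/366 = £331.9795
6 Oct – 31 Dec 2016: 87 days, exemption £163,000 → (£191,000 − £163,000) × 3.35% × 87/366 = £222.9672
Total = £554.9467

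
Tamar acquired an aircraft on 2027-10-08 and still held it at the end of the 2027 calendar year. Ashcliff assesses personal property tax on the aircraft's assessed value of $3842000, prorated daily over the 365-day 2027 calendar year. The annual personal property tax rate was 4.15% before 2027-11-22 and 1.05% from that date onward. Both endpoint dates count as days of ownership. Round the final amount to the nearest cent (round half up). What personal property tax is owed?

2027-10-08 to 2027-11-21: 45 days at 4.15% → $3842000 × 4.15% × 45/365 = $19657.3562
2027-11-22 to 2027-12-31: 40 days at 1.05% → $3842000 × 1.05% × 40/365 = $4420.9315
Total = $24078.2877

$24078.29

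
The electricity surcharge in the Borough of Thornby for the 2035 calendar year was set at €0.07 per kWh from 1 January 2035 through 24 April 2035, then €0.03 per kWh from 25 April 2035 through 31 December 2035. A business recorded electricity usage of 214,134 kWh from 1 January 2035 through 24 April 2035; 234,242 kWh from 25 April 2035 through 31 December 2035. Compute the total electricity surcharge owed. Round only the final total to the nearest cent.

1 January – 24 April 2035: 214,134 kWh at €0.07/kWh → €14,989.38
25 April – 31 December 2035: 234,242 kWh at €0.03/kWh → €7,027.26

€22,016.64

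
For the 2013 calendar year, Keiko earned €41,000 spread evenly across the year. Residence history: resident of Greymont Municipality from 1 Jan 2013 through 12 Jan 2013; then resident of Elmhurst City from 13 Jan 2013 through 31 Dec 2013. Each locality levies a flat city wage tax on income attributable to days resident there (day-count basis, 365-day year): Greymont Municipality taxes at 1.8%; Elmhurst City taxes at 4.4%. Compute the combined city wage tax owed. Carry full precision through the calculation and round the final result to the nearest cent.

Greymont Municipality, 1 Jan – 12 Jan 2013: 12 days → €41,000 × 1.8% × 12/365 = €24.2630
Elmhurst City, 13 Jan – 31 Dec 2013: 353 days → €41,000 × 4.4% × 353/365 = €1,744.6904
Total = €1,768.9534

€1,768.95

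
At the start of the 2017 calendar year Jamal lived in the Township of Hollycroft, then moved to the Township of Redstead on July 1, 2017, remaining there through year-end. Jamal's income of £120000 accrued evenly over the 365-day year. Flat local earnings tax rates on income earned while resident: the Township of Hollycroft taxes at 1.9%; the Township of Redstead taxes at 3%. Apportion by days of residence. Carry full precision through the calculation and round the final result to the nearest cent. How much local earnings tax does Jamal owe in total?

The Township of Hollycroft, January 1 – June 30, 2017: 181 days → £120000 × 1.9% × 181/365 = £1130.6301
The Township of Redstead, July 1 – December 31, 2017: 184 days → £120000 × 3% × 184/365 = £1814.7945
Total = £2945.4247

£2945.42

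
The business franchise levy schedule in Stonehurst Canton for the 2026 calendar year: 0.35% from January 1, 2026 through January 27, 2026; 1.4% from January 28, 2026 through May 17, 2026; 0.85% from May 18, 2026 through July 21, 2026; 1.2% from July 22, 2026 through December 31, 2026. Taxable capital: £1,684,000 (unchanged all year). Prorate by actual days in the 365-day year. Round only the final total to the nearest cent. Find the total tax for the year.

£19,114.55

January 1 – January 27, 2026: 27 days at 0.35% → £1,684,000 × 0.35% × 27/365 = £435.9945
January 28 – May 17, 2026: 110 days at 1.4% → £1,684,000 × 1.4% × 110/365 = £7,105.0959
May 18 – July 21, 2026: 65 days at 0.85% → £1,684,000 × 0.85% × 65/365 = £2,549.0685
July 22 – December 31, 2026: 163 days at 1.2% → £1,684,000 × 1.2% × 163/365 = £9,024.3945
Total = £19,114.5534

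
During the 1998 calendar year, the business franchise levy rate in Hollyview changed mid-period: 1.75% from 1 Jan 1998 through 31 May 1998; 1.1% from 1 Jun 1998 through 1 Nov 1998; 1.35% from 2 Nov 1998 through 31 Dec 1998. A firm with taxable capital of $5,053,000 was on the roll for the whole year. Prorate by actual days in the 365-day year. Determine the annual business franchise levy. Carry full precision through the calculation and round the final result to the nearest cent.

1 Jan – 31 May 1998: 151 days at 1.75% → $5,053,000 × 1.75% × 151/365 = $36,582.3356
1 Jun – 1 Nov 1998: 154 days at 1.1% → $5,053,000 × 1.1% × 154/365 = $23,451.4575
2 Nov – 31 Dec 1998: 60 days at 1.35% → $5,053,000 × 1.35% × 60/365 = $11,213.5068
Total = $71,247.3000

$71,247.30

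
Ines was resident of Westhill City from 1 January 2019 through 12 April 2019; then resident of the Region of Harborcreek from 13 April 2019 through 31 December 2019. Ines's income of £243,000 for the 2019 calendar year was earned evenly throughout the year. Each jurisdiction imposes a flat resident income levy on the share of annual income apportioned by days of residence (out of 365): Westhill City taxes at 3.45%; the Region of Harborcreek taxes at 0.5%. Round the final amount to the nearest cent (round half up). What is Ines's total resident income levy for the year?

Westhill City, 1 January – 12 April 2019: 102 days → £243,000 × 3.45% × 102/365 = £2,342.7863
The Region of Harborcreek, 13 April – 31 December 2019: 263 days → £243,000 × 0.5% × 263/365 = £875.4658
Total = £3,218.2521

£3,218.25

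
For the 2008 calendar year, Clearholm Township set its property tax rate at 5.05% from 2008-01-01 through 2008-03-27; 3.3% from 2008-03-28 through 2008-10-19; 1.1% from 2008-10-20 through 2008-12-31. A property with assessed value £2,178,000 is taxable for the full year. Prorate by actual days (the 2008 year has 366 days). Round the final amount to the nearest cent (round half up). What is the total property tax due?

2008-01-01 to 2008-03-27: 87 days at 5.05% → £2,178,000 × 5.05% × 87/366 = £26,144.9262
2008-03-28 to 2008-10-19: 206 days at 3.3% → £2,178,000 × 3.3% × 206/366 = £40,453.6721
2008-10-20 to 2008-12-31: 73 days at 1.1% → £2,178,000 × 1.1% × 73/366 = £4,778.5082
Total = £71,377.1066

£71,377.11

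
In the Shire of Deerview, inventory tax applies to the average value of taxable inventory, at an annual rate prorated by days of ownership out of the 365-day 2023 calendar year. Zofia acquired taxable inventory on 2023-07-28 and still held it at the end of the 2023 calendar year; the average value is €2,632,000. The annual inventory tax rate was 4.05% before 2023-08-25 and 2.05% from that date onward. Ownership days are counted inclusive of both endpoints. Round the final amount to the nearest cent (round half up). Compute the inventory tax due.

€27,246.61

2023-07-28 to 2023-08-24: 28 days at 4.05% → €2,632,000 × 4.05% × 28/365 = €8,177.2274
2023-08-25 to 2023-12-31: 129 days at 2.05% → €2,632,000 × 2.05% × 129/365 = €19,069.3808
Total = €27,246.6082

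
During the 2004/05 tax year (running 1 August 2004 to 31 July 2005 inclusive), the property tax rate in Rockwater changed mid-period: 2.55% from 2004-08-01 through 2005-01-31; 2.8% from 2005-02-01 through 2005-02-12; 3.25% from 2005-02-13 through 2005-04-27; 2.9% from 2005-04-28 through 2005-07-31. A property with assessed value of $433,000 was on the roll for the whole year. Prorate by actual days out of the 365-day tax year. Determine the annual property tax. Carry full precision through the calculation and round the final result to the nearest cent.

2004-08-01 to 2005-01-31: 184 days at 2.55% → $433,000 × 2.55% × 184/365 = $5,566.1260
2005-02-01 to 2005-02-12: 12 days at 2.8% → $433,000 × 2.8% × 12/365 = $398.5973
2005-02-13 to 2005-04-27: 74 days at 3.25% → $433,000 × 3.25% × 74/365 = $2,853.0548
2005-04-28 to 2005-07-31: 95 days at 2.9% → $433,000 × 2.9% × 95/365 = $3,268.2603
Total = $12,086.0384

$12,086.04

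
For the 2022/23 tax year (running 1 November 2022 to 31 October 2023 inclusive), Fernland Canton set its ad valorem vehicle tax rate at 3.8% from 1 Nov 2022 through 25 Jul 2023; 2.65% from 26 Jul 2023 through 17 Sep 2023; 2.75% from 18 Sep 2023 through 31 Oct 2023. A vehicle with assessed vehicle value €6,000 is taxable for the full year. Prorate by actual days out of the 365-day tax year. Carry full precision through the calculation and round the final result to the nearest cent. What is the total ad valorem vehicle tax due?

€210.20

1 Nov 2022 – 25 Jul 2023: 267 days at 3.8% → €6,000 × 3.8% × 267/365 = €166.7836
26 Jul – 17 Sep 2023: 54 days at 2.65% → €6,000 × 2.65% × 54/365 = €23.5233
18 Sep – 31 Oct 2023: 44 days at 2.75% → €6,000 × 2.75% × 44/365 = €19.8904
Total = €210.1973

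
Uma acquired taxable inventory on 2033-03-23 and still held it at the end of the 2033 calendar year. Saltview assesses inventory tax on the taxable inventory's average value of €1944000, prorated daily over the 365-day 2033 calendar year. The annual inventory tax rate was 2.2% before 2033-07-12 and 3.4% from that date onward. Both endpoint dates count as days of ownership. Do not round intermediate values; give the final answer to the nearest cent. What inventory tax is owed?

2033-03-23 to 2033-07-11: 111 days at 2.2% → €1944000 × 2.2% × 111/365 = €13006.1589
2033-07-12 to 2033-12-31: 173 days at 3.4% → €1944000 × 3.4% × 173/365 = €31327.6932
Total = €44333.8521

€44333.85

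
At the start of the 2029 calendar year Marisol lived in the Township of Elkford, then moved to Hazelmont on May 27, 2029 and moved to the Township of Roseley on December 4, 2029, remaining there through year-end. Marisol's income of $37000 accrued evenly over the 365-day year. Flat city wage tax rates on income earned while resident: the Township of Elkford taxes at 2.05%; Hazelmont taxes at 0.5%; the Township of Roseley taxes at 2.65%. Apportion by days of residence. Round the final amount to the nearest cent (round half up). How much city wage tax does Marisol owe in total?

$475.42

The Township of Elkford, January 1 – May 26, 2029: 146 days → $37000 × 2.05% × 146/365 = $303.4000
Hazelmont, May 27 – December 3, 2029: 191 days → $37000 × 0.5% × 191/365 = $96.8082
The Township of Roseley, December 4 – December 31, 2029: 28 days → $37000 × 2.65% × 28/365 = $75.2164
Total = $475.4247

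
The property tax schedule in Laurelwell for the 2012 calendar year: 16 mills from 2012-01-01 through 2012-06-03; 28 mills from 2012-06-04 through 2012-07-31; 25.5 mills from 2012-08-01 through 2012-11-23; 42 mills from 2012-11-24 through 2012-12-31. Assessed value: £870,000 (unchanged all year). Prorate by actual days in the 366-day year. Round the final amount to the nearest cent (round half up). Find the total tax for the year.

2012-01-01 to 2012-06-03: 155 days at 16 mills → £870,000 × 1.6% × 155/366 = £5,895.0820
2012-06-04 to 2012-07-31: 58 days at 28 mills → £870,000 × 2.8% × 58/366 = £3,860.3279
2012-08-01 to 2012-11-23: 115 days at 25.5 mills → £870,000 × 2.55% × 115/366 = £6,970.6967
2012-11-24 to 2012-12-31: 38 days at 42 mills → £870,000 × 4.2% × 38/366 = £3,793.7705
Total = £20,519.8770

£20,519.88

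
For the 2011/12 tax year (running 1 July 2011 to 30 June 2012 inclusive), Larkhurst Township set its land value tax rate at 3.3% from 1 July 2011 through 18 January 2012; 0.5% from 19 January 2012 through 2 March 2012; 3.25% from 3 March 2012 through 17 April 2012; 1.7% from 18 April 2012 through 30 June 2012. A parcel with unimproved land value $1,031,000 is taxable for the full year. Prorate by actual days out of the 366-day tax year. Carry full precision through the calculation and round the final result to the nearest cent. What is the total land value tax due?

$27,152.48

1 July 2011 – 18 January 2012: 202 days at 3.3% → $1,031,000 × 3.3% × 202/366 = $18,777.7213
19 January – 2 March 2012: 44 days at 0.5% → $1,031,000 × 0.5% × 44/366 = $619.7268
3 March – 17 April 2012: 46 days at 3.25% → $1,031,000 × 3.25% × 46/366 = $4,211.3251
18 April – 30 June 2012: 74 days at 1.7% → $1,031,000 × 1.7% × 74/366 = $3,543.7104
Total = $27,152.4836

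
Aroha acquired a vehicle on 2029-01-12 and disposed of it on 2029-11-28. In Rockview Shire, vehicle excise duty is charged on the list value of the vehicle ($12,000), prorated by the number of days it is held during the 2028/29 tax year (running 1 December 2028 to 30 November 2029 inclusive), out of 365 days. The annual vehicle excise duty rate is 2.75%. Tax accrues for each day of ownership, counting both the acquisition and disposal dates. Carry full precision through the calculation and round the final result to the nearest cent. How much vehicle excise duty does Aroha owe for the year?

$290.22

Days held (2029-01-12 to 2029-11-28): 321 out of 365
Tax = $12,000 × 2.75% × 321/365 = $290.2192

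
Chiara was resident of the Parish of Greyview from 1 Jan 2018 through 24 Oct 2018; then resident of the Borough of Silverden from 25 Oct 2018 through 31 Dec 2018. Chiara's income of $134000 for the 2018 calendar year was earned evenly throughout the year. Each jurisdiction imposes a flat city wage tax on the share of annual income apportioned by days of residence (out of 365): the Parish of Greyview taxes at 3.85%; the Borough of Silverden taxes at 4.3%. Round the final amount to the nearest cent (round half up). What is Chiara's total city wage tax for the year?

The Parish of Greyview, 1 Jan – 24 Oct 2018: 297 days → $134000 × 3.85% × 297/365 = $4197.8712
The Borough of Silverden, 25 Oct – 31 Dec 2018: 68 days → $134000 × 4.3% × 68/365 = $1073.4685
Total = $5271.3397

$5271.34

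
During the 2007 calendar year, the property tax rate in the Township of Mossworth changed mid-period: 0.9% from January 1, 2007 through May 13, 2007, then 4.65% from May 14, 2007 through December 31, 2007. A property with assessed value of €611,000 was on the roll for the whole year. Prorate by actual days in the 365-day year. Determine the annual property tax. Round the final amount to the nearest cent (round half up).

€20,062.56

January 1 – May 13, 2007: 133 days at 0.9% → €611,000 × 0.9% × 133/365 = €2,003.7452
May 14 – December 31, 2007: 232 days at 4.65% → €611,000 × 4.65% × 232/365 = €18,058.8164
Total = €20,062.5616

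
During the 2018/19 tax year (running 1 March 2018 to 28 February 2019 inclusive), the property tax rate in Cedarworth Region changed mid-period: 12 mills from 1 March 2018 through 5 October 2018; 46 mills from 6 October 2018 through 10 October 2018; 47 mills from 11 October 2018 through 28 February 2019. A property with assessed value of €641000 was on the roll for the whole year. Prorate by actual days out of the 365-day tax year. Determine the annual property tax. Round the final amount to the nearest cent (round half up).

1 March – 5 October 2018: 219 days at 12 mills → €641000 × 1.2% × 219/365 = €4615.2000
6 October – 10 October 2018: 5 days at 46 mills → €641000 × 4.6% × 5/365 = €403.9178
11 October 2018 – 28 February 2019: 141 days at 47 mills → €641000 × 4.7% × 141/365 = €11638.1014
Total = €16657.2192

€16657.22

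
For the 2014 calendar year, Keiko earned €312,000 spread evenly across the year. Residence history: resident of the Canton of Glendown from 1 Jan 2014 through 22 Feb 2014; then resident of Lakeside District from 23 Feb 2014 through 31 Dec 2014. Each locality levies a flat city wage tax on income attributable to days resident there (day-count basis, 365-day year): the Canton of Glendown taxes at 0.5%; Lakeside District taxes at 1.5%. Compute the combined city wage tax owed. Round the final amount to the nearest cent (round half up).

€4,226.96

The Canton of Glendown, 1 Jan – 22 Feb 2014: 53 days → €312,000 × 0.5% × 53/365 = €226.5205
Lakeside District, 23 Feb – 31 Dec 2014: 312 days → €312,000 × 1.5% × 312/365 = €4,000.4384
Total = €4,226.9589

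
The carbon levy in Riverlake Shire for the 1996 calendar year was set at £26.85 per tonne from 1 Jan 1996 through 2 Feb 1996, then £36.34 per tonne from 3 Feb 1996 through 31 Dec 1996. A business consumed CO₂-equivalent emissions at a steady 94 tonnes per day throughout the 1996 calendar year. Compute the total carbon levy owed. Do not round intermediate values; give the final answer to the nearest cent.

£1,220,803.38

1 Jan – 2 Feb 1996: 33 days × 94 tonnes/day = 3,102 tonnes at £26.85/tonne → £83,288.70
3 Feb – 31 Dec 1996: 333 days × 94 tonnes/day = 31,302 tonnes at £36.34/tonne → £1,137,514.68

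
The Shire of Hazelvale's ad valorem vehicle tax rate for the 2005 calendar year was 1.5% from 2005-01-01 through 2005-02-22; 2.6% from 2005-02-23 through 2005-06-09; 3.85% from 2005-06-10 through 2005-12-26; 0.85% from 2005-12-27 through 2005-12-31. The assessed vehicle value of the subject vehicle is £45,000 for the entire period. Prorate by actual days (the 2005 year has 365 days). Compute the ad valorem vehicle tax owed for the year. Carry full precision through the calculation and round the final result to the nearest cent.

2005-01-01 to 2005-02-22: 53 days at 1.5% → £45,000 × 1.5% × 53/365 = £98.0137
2005-02-23 to 2005-06-09: 107 days at 2.6% → £45,000 × 2.6% × 107/365 = £342.9863
2005-06-10 to 2005-12-26: 200 days at 3.85% → £45,000 × 3.85% × 200/365 = £949.3151
2005-12-27 to 2005-12-31: 5 days at 0.85% → £45,000 × 0.85% × 5/365 = £5.2397
Total = £1,395.5548

£1,395.55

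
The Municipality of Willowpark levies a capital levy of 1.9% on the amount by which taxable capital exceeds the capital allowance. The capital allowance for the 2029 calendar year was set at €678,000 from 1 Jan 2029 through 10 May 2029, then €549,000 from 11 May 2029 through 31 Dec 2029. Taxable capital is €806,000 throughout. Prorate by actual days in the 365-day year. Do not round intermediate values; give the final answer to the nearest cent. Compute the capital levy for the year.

€4,010.04

1 Jan – 10 May 2029: 130 days, exemption €678,000 → (€806,000 − €678,000) × 1.9% × 130/365 = €866.1918
11 May – 31 Dec 2029: 235 days, exemption €549,000 → (€806,000 − €549,000) × 1.9% × 235/365 = €3,143.8493
Total = €4,010.0411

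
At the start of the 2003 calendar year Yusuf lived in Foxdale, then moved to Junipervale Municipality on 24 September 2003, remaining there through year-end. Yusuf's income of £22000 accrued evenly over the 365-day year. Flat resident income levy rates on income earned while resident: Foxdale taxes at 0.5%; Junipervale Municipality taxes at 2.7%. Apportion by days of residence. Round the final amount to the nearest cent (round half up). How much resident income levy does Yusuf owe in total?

Foxdale, 1 January – 23 September 2003: 266 days → £22000 × 0.5% × 266/365 = £80.1644
Junipervale Municipality, 24 September – 31 December 2003: 99 days → £22000 × 2.7% × 99/365 = £161.1123
Total = £241.2767

£241.28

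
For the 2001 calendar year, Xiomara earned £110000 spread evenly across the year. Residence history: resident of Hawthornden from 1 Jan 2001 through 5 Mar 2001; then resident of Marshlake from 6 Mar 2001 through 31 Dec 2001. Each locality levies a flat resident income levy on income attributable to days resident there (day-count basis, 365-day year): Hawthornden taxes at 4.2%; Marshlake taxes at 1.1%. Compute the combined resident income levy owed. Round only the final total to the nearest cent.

£1807.92

Hawthornden, 1 Jan – 5 Mar 2001: 64 days → £110000 × 4.2% × 64/365 = £810.0822
Marshlake, 6 Mar – 31 Dec 2001: 301 days → £110000 × 1.1% × 301/365 = £997.8356
Total = £1807.9178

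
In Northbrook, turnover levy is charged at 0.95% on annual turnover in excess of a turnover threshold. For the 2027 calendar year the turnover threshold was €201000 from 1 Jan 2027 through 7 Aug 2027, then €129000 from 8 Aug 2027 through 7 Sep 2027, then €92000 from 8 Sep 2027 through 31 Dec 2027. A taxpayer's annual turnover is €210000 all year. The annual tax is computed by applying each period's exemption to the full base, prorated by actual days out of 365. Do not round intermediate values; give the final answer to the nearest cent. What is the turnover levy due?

€469.85

1 Jan – 7 Aug 2027: 219 days, exemption €201000 → (€210000 − €201000) × 0.95% × 219/365 = €51.3000
8 Aug – 7 Sep 2027: 31 days, exemption €129000 → (€210000 − €129000) × 0.95% × 31/365 = €65.3548
8 Sep – 31 Dec 2027: 115 days, exemption €92000 → (€210000 − €92000) × 0.95% × 115/365 = €353.1918
Total = €469.8466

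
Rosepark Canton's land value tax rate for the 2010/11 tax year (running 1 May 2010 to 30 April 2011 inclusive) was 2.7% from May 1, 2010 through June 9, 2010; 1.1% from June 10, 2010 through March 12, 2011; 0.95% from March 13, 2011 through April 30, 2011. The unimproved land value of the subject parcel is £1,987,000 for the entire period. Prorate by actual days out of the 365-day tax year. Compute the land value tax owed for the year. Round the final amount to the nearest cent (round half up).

May 1 – June 9, 2010: 40 days at 2.7% → £1,987,000 × 2.7% × 40/365 = £5,879.3425
June 10, 2010 – March 12, 2011: 276 days at 1.1% → £1,987,000 × 1.1% × 276/365 = £16,527.4849
March 13 – April 30, 2011: 49 days at 0.95% → £1,987,000 × 0.95% × 49/365 = £2,534.1055
Total = £24,940.9329

£24,940.93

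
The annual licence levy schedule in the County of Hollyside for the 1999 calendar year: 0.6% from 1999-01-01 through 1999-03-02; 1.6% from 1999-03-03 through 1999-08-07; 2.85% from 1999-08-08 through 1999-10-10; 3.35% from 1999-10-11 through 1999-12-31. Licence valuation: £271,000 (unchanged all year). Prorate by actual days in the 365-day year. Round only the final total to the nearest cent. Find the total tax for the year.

1999-01-01 to 1999-03-02: 61 days at 0.6% → £271,000 × 0.6% × 61/365 = £271.7425
1999-03-03 to 1999-08-07: 158 days at 1.6% → £271,000 × 1.6% × 158/365 = £1,876.9534
1999-08-08 to 1999-10-10: 64 days at 2.85% → £271,000 × 2.85% × 64/365 = £1,354.2575
1999-10-11 to 1999-12-31: 82 days at 3.35% → £271,000 × 3.35% × 82/365 = £2,039.5534
Total = £5,542.5068

£5,542.51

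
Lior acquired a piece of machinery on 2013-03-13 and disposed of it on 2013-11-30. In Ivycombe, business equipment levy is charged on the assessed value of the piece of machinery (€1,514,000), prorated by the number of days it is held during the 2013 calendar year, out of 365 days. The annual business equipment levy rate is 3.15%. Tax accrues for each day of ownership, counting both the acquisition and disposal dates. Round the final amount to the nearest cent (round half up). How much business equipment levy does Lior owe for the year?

Days held (2013-03-13 to 2013-11-30): 263 out of 365
Tax = €1,514,000 × 3.15% × 263/365 = €34,363.6521

€34,363.65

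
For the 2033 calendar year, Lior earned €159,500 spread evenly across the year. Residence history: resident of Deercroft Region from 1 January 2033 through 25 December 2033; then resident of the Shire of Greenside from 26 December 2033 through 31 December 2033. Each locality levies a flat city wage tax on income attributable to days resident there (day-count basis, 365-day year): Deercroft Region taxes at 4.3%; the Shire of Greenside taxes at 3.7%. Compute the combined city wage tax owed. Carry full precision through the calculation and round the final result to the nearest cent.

Deercroft Region, 1 January – 25 December 2033: 359 days → €159,500 × 4.3% × 359/365 = €6,745.7575
The Shire of Greenside, 26 December – 31 December 2033: 6 days → €159,500 × 3.7% × 6/365 = €97.0110
Total = €6,842.7685

€6,842.77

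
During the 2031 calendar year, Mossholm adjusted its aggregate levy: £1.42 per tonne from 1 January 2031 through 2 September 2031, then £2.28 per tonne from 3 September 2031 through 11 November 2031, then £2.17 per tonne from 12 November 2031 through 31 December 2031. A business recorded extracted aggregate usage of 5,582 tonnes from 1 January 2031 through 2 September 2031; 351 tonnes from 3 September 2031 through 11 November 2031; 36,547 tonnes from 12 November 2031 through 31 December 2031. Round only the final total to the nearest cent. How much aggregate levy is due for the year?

1 January – 2 September 2031: 5,582 tonnes at £1.42/tonne → £7,926.44
3 September – 11 November 2031: 351 tonnes at £2.28/tonne → £800.28
12 November – 31 December 2031: 36,547 tonnes at £2.17/tonne → £79,306.99

£88,033.71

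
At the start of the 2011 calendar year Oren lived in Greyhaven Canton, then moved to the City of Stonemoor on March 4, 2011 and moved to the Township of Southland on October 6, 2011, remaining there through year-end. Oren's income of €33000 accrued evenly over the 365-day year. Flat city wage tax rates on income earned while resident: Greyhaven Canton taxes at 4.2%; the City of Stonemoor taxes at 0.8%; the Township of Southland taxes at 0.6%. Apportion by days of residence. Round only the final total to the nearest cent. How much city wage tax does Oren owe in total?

€438.85

Greyhaven Canton, January 1 – March 3, 2011: 62 days → €33000 × 4.2% × 62/365 = €235.4301
The City of Stonemoor, March 4 – October 5, 2011: 216 days → €33000 × 0.8% × 216/365 = €156.2301
The Township of Southland, October 6 – December 31, 2011: 87 days → €33000 × 0.6% × 87/365 = €47.1945
Total = €438.8548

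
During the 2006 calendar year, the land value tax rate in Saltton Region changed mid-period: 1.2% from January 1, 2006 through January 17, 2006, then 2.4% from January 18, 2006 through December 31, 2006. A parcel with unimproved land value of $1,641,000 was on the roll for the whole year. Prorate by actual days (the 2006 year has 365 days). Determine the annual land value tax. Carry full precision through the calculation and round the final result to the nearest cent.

January 1 – January 17, 2006: 17 days at 1.2% → $1,641,000 × 1.2% × 17/365 = $917.1616
January 18 – December 31, 2006: 348 days at 2.4% → $1,641,000 × 2.4% × 348/365 = $37,549.6767
Total = $38,466.8384

$38,466.84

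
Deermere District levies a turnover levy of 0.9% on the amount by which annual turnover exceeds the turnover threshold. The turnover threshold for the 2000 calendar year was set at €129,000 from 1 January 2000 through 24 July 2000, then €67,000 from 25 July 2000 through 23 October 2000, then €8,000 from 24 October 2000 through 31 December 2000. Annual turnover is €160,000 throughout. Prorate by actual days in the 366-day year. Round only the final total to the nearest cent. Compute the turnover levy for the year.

1 January – 24 July 2000: 206 days, exemption €129,000 → (€160,000 − €129,000) × 0.9% × 206/366 = €157.0328
25 July – 23 October 2000: 91 days, exemption €67,000 → (€160,000 − €67,000) × 0.9% × 91/366 = €208.1066
24 October – 31 December 2000: 69 days, exemption €8,000 → (€160,000 − €8,000) × 0.9% × 69/366 = €257.9016
Total = €623.0410

€623.04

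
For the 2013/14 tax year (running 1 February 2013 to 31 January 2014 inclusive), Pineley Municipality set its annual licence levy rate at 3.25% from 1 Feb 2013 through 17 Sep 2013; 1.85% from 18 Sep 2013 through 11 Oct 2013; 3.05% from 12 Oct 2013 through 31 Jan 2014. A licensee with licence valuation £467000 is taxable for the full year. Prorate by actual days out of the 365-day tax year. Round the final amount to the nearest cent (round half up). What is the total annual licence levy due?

1 Feb – 17 Sep 2013: 229 days at 3.25% → £467000 × 3.25% × 229/365 = £9522.3219
18 Sep – 11 Oct 2013: 24 days at 1.85% → £467000 × 1.85% × 24/365 = £568.0767
12 Oct 2013 – 31 Jan 2014: 112 days at 3.05% → £467000 × 3.05% × 112/365 = £4370.6082
Total = £14461.0068

£14461.01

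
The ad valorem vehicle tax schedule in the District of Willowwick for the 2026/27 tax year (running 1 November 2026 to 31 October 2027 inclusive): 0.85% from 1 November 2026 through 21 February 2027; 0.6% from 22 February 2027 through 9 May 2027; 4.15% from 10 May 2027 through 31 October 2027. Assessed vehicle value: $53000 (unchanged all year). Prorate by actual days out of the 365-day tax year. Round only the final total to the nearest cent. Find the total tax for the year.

$1261.11

1 November 2026 – 21 February 2027: 113 days at 0.85% → $53000 × 0.85% × 113/365 = $139.4699
22 February – 9 May 2027: 77 days at 0.6% → $53000 × 0.6% × 77/365 = $67.0849
10 May – 31 October 2027: 175 days at 4.15% → $53000 × 4.15% × 175/365 = $1054.5548
Total = $1261.1096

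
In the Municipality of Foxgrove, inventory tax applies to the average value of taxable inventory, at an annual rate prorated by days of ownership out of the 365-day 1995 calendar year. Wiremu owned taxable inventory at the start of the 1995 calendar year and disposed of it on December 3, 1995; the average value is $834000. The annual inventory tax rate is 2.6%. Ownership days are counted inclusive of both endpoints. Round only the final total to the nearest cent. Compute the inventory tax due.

$20020.57

Days held (January 1 – December 3, 1995): 337 out of 365
Tax = $834000 × 2.6% × 337/365 = $20020.5699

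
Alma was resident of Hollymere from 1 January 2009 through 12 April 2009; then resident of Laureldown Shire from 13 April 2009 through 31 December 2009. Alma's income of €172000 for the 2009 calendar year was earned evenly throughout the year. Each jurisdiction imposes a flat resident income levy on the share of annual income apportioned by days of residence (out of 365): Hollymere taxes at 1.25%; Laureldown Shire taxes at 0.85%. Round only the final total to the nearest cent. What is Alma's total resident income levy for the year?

Hollymere, 1 January – 12 April 2009: 102 days → €172000 × 1.25% × 102/365 = €600.8219
Laureldown Shire, 13 April – 31 December 2009: 263 days → €172000 × 0.85% × 263/365 = €1053.4411
Total = €1654.2630

€1654.26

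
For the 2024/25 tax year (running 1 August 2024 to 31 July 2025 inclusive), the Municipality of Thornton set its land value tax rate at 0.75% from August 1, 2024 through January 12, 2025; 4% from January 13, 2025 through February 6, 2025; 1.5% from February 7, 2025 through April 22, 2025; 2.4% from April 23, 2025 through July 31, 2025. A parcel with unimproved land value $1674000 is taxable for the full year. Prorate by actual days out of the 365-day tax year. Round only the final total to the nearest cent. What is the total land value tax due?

$26428.56

August 1, 2024 – January 12, 2025: 165 days at 0.75% → $1674000 × 0.75% × 165/365 = $5675.5479
January 13 – February 6, 2025: 25 days at 4% → $1674000 × 4% × 25/365 = $4586.3014
February 7 – April 22, 2025: 75 days at 1.5% → $1674000 × 1.5% × 75/365 = $5159.5890
April 23 – July 31, 2025: 100 days at 2.4% → $1674000 × 2.4% × 100/365 = $11007.1233
Total = $26428.5616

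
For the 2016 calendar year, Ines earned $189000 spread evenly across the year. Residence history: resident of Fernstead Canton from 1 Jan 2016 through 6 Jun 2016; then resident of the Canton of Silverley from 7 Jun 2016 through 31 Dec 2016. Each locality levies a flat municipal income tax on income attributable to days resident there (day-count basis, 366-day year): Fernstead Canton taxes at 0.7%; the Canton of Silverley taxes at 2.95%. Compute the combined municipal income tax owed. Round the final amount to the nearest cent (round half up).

Fernstead Canton, 1 Jan – 6 Jun 2016: 158 days → $189000 × 0.7% × 158/366 = $571.1311
The Canton of Silverley, 7 Jun – 31 Dec 2016: 208 days → $189000 × 2.95% × 208/366 = $3168.5902
Total = $3739.7213

$3739.72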